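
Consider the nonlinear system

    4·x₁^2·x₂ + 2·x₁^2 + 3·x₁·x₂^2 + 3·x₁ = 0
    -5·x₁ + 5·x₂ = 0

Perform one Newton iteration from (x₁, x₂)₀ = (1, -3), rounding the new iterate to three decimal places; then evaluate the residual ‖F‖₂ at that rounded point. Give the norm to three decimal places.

At (1, -3): F = (20.000, -20.000).
Jacobian J = [[8·x₁·x₂ + 4·x₁ + 3·x₂^2 + 3, 4·x₁^2 + 6·x₁·x₂], [-5, 5]].
At the point, J = [[10.000, -14.000], [-5.000, 5.000]] (det J = -20.000).
Solving J·Δ = −F gives Δ = (-9.000, -5.000).
Then the next iterate is (x₁, x₂)₁ = (-8.000, -8.000).
Re-evaluating at (-8.000, -8.000): F = (-3480.000, 0.000), so ‖F‖₂ = 3480.000.

3480.000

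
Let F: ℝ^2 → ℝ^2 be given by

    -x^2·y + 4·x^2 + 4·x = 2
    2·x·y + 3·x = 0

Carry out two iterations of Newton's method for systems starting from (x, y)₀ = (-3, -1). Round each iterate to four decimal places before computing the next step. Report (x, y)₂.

(-1.2082, -1.4369)

At (-3, -1): F = (31.0000, -3.0000).
Jacobian J = [[-2·x·y + 8·x + 4, -x^2], [2·y + 3, 2·x]].
At the point, J = [[-26.0000, -9.0000], [1.0000, -6.0000]] (det J = 165.0000).
Solving J·Δ = −F gives Δ = (1.2909, -0.2848).
Then the next iterate is (x, y)₁ = (-1.7091, -1.2848).
Round to (-1.7091, -1.2848) and repeat: F = (6.600621, -0.735597), J = [[-14.064503, -2.921023], [0.4304, -3.4182]].
Δ = (0.5009, -0.1521), so (x, y)₂ = (-1.2082, -1.4369).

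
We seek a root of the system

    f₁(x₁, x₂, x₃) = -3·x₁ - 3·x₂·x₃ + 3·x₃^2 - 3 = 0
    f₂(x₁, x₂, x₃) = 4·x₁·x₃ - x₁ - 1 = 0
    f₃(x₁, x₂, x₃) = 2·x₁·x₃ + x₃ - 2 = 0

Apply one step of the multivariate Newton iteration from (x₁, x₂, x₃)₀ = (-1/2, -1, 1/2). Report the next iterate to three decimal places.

(1.500, -3.500, 0.750)

At (-1/2, -1, 1/2): F = (0.750, -1.500, -2.000).
Jacobian J = [[-3, -3·x₃, -3·x₂ + 6·x₃], [4·x₃ - 1, 0, 4·x₁], [2·x₃, 0, 2·x₁ + 1]].
At the point, J = [[-3.000, -1.500, 6.000], [1.000, 0.000, -2.000], [1.000, 0.000, 0.000]] (det J = 3.000).
Solving J·Δ = −F gives Δ = (2.000, -2.500, 0.250).
Then the next iterate is (x₁, x₂, x₃)₁ = (1.500, -3.500, 0.750).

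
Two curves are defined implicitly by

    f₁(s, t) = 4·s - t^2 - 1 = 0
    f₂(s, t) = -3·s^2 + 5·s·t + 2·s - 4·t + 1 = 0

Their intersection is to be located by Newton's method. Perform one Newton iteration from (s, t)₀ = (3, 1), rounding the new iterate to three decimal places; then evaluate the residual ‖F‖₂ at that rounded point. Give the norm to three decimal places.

21.153

At (3, 1): F = (10.000, -9.000).
Jacobian J = [[4, -2·t], [-6·s + 5·t + 2, 5·s - 4]].
At the point, J = [[4.000, -2.000], [-11.000, 11.000]] (det J = 22.000).
Solving J·Δ = −F gives Δ = (-4.182, -3.364).
Then the next iterate is (s, t)₁ = (-1.182, -2.364).
Re-evaluating at (-1.182, -2.364): F = (-11.31650, 17.87187), so ‖F‖₂ = 21.153.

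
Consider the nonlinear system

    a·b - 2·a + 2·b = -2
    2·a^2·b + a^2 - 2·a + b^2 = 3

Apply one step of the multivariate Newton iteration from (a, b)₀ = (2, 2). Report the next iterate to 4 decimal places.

(2.0556, 0.5000)

At (2, 2): F = (6.0000, 17.0000).
Jacobian J = [[b - 2, a + 2], [4·a·b + 2·a - 2, 2·a^2 + 2·b]].
At the point, J = [[0.0000, 4.0000], [18.0000, 12.0000]] (det J = -72.0000).
Solving J·Δ = −F gives Δ = (0.0556, -1.5000).
Then the next iterate is (a, b)₁ = (2.0556, 0.5000).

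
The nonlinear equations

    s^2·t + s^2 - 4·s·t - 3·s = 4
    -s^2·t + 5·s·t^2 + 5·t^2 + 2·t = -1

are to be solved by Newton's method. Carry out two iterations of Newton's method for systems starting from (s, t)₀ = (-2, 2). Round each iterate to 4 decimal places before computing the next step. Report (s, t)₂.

At (-2, 2): F = (30.0000, -23.0000).
Jacobian J = [[2·s·t + 2·s - 4·t - 3, s^2 - 4·s], [-2·s·t + 5·t^2, -s^2 + 10·s·t + 10·t + 2]].
At the point, J = [[-23.0000, 12.0000], [28.0000, -22.0000]] (det J = 170.0000).
Solving J·Δ = −F gives Δ = (2.2588, 1.8294).
Then the next iterate is (s, t)₁ = (0.2588, 3.8294).
Round to (0.2588, 3.8294) and repeat: F = (-8.417134, 100.699448), J = [[-15.817903, -0.968223], [71.339424, 50.137510]].
Δ = (-0.4482, -1.3707), so (s, t)₂ = (-0.1894, 2.4587).

(-0.1894, 2.4587)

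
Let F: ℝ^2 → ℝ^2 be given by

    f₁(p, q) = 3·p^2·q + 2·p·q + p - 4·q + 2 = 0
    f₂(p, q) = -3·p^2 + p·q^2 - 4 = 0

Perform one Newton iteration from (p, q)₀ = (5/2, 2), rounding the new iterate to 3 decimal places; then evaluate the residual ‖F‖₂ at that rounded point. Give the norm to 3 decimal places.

10.818

At (5/2, 2): F = (44.000, -12.750).
Jacobian J = [[6·p·q + 2·q + 1, 3·p^2 + 2·p - 4], [-6·p + q^2, 2·p·q]].
At the point, J = [[35.000, 19.750], [-11.000, 10.000]] (det J = 567.250).
Solving J·Δ = −F gives Δ = (-1.220, -0.067).
Then the next iterate is (p, q)₁ = (1.280, 1.933).
Re-evaluating at (1.280, 1.933): F = (9.99756, -4.13249), so ‖F‖₂ = 10.818.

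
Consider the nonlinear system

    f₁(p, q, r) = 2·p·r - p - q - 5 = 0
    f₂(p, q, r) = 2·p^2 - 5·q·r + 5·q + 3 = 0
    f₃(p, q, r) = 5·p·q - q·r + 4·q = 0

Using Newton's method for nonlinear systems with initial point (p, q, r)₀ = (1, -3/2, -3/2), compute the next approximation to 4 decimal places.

(-0.1373, -1.0549, 0.1980)

At (1, -3/2, -3/2): F = (-7.5000, -13.7500, -15.7500).
Jacobian J = [[2·r - 1, -1, 2·p], [4·p, -5·r + 5, -5·q], [5·q, 5·p - r + 4, -q]].
At the point, J = [[-4.0000, -1.0000, 2.0000], [4.0000, 12.5000, 7.5000], [-7.5000, 10.5000, 1.5000]] (det J = 573.7500).
Solving J·Δ = −F gives Δ = (-1.1373, 0.4451, 1.6980).
Then the next iterate is (p, q, r)₁ = (-0.1373, -1.0549, 0.1980).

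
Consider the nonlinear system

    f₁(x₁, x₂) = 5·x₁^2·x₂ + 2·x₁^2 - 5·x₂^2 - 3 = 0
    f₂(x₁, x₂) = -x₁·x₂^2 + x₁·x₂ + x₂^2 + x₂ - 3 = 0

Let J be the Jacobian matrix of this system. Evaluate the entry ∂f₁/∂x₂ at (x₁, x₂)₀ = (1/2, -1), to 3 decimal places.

11.250

∂f₁/∂x₂ = 5·x₁^2 - 10·x₂.
At (1/2, -1) this is 11.250.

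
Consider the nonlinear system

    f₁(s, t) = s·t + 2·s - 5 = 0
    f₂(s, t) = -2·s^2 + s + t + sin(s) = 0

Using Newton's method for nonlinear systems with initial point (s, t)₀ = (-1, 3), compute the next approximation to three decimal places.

(0.029, -1.857)

At (-1, 3): F = (-10.000, -0.84147).
Jacobian J = [[t + 2, s], [-4·s + cos(s) + 1, 1]].
At the point, J = [[5.000, -1.000], [5.54030, 1.000]] (det J = 10.54030).
Solving J·Δ = −F gives Δ = (1.029, -4.857).
Then the next iterate is (s, t)₁ = (0.029, -1.857).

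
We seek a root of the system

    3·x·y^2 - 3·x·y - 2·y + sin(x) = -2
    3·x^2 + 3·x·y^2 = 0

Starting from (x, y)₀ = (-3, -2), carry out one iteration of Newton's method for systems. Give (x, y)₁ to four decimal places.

(-1.4534, -1.4922)

At (-3, -2): F = (-48.141120, -9.0000).
Jacobian J = [[3·y^2 - 3·y + cos(x), 6·x·y - 3·x - 2], [6·x + 3·y^2, 6·x·y]].
At the point, J = [[17.010008, 43.0000], [-6.0000, 36.0000]] (det J = 870.360270).
Solving J·Δ = −F gives Δ = (1.5466, 0.5078).
Then the next iterate is (x, y)₁ = (-1.4534, -1.4922).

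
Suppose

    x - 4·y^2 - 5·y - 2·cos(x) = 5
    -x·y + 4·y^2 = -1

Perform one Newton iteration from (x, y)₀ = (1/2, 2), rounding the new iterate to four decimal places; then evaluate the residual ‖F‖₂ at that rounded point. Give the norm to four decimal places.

19.8129

At (1/2, 2): F = (-32.255165, 16.0000).
Jacobian J = [[2·sin(x) + 1, -8·y - 5], [-y, -x + 8·y]].
At the point, J = [[1.958851, -21.0000], [-2.0000, 15.5000]] (det J = -11.637808).
Solving J·Δ = −F gives Δ = (-14.0881, -2.8501).
Then the next iterate is (x, y)₁ = (-13.5881, -0.8501).
Re-evaluating at (-13.5881, -0.8501): F = (-18.272063, -7.660564), so ‖F‖₂ = 19.8129.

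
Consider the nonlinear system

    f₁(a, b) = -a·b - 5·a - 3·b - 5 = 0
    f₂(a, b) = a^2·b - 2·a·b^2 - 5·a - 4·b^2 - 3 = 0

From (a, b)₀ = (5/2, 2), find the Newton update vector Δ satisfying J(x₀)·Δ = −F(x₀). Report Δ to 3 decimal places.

At (5/2, 2): F = (-28.500, -39.000).
Jacobian J = [[-b - 5, -a - 3], [2·a·b - 2·b^2 - 5, a^2 - 4·a·b - 8·b]].
At the point, J = [[-7.000, -5.500], [-3.000, -29.750]] (det J = 191.750).
Solving J·Δ = −F gives Δ = (-3.303, -0.978).

(-3.303, -0.978)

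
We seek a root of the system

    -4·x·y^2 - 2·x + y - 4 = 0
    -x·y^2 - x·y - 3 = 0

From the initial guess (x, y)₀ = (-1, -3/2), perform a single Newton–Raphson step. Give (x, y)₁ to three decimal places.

At (-1, -3/2): F = (5.500, -2.250).
Jacobian J = [[-4·y^2 - 2, -8·x·y + 1], [-y^2 - y, -2·x·y - x]].
At the point, J = [[-11.000, -11.000], [-0.750, -2.000]] (det J = 13.750).
Solving J·Δ = −F gives Δ = (2.600, -2.100).
Then the next iterate is (x, y)₁ = (1.600, -3.600).

(1.600, -3.600)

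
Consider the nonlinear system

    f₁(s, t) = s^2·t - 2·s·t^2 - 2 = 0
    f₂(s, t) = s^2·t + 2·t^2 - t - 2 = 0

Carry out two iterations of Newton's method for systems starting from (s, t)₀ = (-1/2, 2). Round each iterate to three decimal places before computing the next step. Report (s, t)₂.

At (-1/2, 2): F = (2.500, 4.500).
Jacobian J = [[2·s·t - 2·t^2, s^2 - 4·s·t], [2·s·t, s^2 + 4·t - 1]].
At the point, J = [[-10.000, 4.250], [-2.000, 7.250]] (det J = -64.000).
Solving J·Δ = −F gives Δ = (-0.016, -0.625).
Then the next iterate is (s, t)₁ = (-0.516, 1.375).
Round to (-0.516, 1.375) and repeat: F = (0.31723, 0.77235), J = [[-5.20025, 3.10426], [-1.419, 4.76626]].
Δ = (-0.043, -0.175), so (s, t)₂ = (-0.559, 1.200).

(-0.559, 1.200)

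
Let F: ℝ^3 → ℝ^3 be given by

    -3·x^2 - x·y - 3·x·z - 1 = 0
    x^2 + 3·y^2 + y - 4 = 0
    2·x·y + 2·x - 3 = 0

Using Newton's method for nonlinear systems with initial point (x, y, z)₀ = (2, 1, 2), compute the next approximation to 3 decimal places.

(0.417, 1.333, 2.403)

At (2, 1, 2): F = (-27.000, 4.000, 5.000).
Jacobian J = [[-6·x - y - 3·z, -x, -3·x], [2·x, 6·y + 1, 0], [2·y + 2, 2·x, 0]].
At the point, J = [[-19.000, -2.000, -6.000], [4.000, 7.000, 0.000], [4.000, 4.000, 0.000]] (det J = 72.000).
Solving J·Δ = −F gives Δ = (-1.583, 0.333, 0.403).
Then the next iterate is (x, y, z)₁ = (0.417, 1.333, 2.403).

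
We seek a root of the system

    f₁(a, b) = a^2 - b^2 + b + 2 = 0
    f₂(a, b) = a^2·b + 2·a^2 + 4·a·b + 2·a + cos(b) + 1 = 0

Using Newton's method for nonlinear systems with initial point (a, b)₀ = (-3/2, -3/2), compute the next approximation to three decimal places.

(-0.371, -0.778)

At (-3/2, -3/2): F = (0.500, 8.19574).
Jacobian J = [[2·a, -2·b + 1], [2·a·b + 4·a + 4·b + 2, a^2 + 4·a - sin(b)]].
At the point, J = [[-3.000, 4.000], [-5.500, -2.75251]] (det J = 30.25752).
Solving J·Δ = −F gives Δ = (1.129, 0.722).
Then the next iterate is (a, b)₁ = (-0.371, -0.778).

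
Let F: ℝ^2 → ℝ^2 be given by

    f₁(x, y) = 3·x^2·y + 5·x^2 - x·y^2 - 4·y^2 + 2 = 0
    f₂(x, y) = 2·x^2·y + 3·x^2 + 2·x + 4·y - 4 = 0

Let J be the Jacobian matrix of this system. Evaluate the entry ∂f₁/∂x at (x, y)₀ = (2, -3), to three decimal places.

-25.000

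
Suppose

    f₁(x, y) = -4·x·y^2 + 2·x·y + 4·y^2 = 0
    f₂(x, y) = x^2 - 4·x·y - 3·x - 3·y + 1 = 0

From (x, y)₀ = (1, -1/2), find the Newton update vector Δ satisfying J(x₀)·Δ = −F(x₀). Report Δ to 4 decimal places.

At (1, -1/2): F = (-1.0000, 2.5000).
Jacobian J = [[-4·y^2 + 2·y, -8·x·y + 2·x + 8·y], [2·x - 4·y - 3, -4·x - 3]].
At the point, J = [[-2.0000, 2.0000], [1.0000, -7.0000]] (det J = 12.0000).
Solving J·Δ = −F gives Δ = (-0.1667, 0.3333).

(-0.1667, 0.3333)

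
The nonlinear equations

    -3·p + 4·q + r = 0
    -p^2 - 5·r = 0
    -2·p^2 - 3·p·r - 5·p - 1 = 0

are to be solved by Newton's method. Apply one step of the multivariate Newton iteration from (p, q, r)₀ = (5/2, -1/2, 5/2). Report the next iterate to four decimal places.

(1.3917, 1.0792, -0.1417)

At (5/2, -1/2, 5/2): F = (-7.0000, -18.7500, -44.7500).
Jacobian J = [[-3, 4, 1], [-2·p, 0, -5], [-4·p - 3·r - 5, 0, -3·p]].
At the point, J = [[-3.0000, 4.0000, 1.0000], [-5.0000, 0.0000, -5.0000], [-22.5000, 0.0000, -7.5000]] (det J = 300.0000).
Solving J·Δ = −F gives Δ = (-1.1083, 1.5792, -2.6417).
Then the next iterate is (p, q, r)₁ = (1.3917, 1.0792, -0.1417).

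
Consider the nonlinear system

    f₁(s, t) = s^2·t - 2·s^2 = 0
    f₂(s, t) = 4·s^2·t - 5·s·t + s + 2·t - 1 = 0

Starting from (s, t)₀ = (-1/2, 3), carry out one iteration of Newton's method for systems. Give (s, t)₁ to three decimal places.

(1.875, 11.500)

At (-1/2, 3): F = (0.250, 15.000).
Jacobian J = [[2·s·t - 4·s, s^2], [8·s·t - 5·t + 1, 4·s^2 - 5·s + 2]].
At the point, J = [[-1.000, 0.250], [-26.000, 5.500]] (det J = 1.000).
Solving J·Δ = −F gives Δ = (2.375, 8.500).
Then the next iterate is (s, t)₁ = (1.875, 11.500).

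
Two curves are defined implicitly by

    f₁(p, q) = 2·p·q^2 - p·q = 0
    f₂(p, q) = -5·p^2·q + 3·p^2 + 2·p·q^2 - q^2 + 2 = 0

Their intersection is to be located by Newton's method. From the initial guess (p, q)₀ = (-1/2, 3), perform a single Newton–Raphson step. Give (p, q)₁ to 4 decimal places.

(-0.6519, 1.2222)

At (-1/2, 3): F = (-7.5000, -19.0000).
Jacobian J = [[2·q^2 - q, 4·p·q - p], [-10·p·q + 6·p + 2·q^2, -5·p^2 + 4·p·q - 2·q]].
At the point, J = [[15.0000, -5.5000], [30.0000, -13.2500]] (det J = -33.7500).
Solving J·Δ = −F gives Δ = (-0.1519, -1.7778).
Then the next iterate is (p, q)₁ = (-0.6519, 1.2222).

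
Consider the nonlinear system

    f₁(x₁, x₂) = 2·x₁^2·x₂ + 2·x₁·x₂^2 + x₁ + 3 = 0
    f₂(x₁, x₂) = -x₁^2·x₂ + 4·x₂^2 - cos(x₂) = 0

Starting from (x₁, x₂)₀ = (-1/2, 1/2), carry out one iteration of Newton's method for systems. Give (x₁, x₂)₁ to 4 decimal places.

(-4.9708, 1.0292)

At (-1/2, 1/2): F = (2.5000, -0.002583).
Jacobian J = [[4·x₁·x₂ + 2·x₂^2 + 1, 2·x₁^2 + 4·x₁·x₂], [-2·x₁·x₂, -x₁^2 + 8·x₂ + sin(x₂)]].
At the point, J = [[0.5000, -0.5000], [0.5000, 4.229426]] (det J = 2.364713).
Solving J·Δ = −F gives Δ = (-4.4708, 0.5292).
Then the next iterate is (x₁, x₂)₁ = (-4.9708, 1.0292).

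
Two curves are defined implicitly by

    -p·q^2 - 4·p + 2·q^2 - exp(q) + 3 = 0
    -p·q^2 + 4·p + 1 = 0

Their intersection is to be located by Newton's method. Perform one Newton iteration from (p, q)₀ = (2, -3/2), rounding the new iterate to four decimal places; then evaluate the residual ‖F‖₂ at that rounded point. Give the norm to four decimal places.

1.7253

At (2, -3/2): F = (-5.223130, 4.5000).
Jacobian J = [[-q^2 - 4, -2·p·q + 4·q - exp(q)], [-q^2 + 4, -2·p·q]].
At the point, J = [[-6.2500, -0.223130], [1.7500, 6.0000]] (det J = -37.109522).
Solving J·Δ = −F gives Δ = (-0.8174, -0.5116).
Then the next iterate is (p, q)₁ = (1.1826, -2.0116).
Re-evaluating at (1.1826, -2.0116): F = (1.443463, 0.944968), so ‖F‖₂ = 1.7253.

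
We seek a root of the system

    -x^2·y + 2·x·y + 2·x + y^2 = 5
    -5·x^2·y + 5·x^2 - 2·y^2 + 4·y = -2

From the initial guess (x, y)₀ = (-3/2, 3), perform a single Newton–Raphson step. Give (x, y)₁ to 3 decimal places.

(-0.631, 2.977)

At (-3/2, 3): F = (-14.750, -26.500).
Jacobian J = [[-2·x·y + 2·y + 2, -x^2 + 2·x + 2·y], [-10·x·y + 10·x, -5·x^2 - 4·y + 4]].
At the point, J = [[17.000, 0.750], [30.000, -19.250]] (det J = -349.750).
Solving J·Δ = −F gives Δ = (0.869, -0.023).
Then the next iterate is (x, y)₁ = (-0.631, 2.977).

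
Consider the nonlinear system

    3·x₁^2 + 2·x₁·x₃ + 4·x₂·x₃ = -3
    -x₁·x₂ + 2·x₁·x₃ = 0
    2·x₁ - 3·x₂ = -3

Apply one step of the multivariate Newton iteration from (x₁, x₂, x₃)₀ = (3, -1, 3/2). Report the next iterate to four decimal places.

At (3, -1, 3/2): F = (33.0000, 12.0000, 12.0000).
Jacobian J = [[6·x₁ + 2·x₃, 4·x₃, 2·x₁ + 4·x₂], [-x₂ + 2·x₃, -x₁, 2·x₁], [2, -3, 0]].
At the point, J = [[21.0000, 6.0000, 2.0000], [4.0000, -3.0000, 6.0000], [2.0000, -3.0000, 0.0000]] (det J = 438.0000).
Solving J·Δ = −F gives Δ = (-2.3425, 2.4384, 0.7808).
Then the next iterate is (x₁, x₂, x₃)₁ = (0.6575, 1.4384, 2.2808).

(0.6575, 1.4384, 2.2808)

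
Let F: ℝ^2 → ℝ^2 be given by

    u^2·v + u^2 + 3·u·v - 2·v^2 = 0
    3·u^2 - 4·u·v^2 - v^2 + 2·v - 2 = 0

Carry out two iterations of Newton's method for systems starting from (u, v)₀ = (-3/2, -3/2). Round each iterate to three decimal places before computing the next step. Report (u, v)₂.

At (-3/2, -3/2): F = (1.125, 13.000).
Jacobian J = [[2·u·v + 2·u + 3·v, u^2 + 3·u - 4·v], [6·u - 4·v^2, -8·u·v - 2·v + 2]].
At the point, J = [[-3.000, 3.750], [-18.000, -13.000]] (det J = 106.500).
Solving J·Δ = −F gives Δ = (0.595, 0.176).
Then the next iterate is (u, v)₁ = (-0.905, -1.324).
Round to (-0.905, -1.324) and repeat: F = (-0.17666, 2.40187), J = [[-3.38556, 3.40003], [-12.44190, -4.93776]].
Δ = (0.124, 0.175), so (u, v)₂ = (-0.781, -1.149).

(-0.781, -1.149)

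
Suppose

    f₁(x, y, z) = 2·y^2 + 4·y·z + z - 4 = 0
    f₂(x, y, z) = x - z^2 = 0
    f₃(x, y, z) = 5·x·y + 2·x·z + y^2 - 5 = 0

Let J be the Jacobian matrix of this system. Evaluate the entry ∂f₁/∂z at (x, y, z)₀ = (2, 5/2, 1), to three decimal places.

11.000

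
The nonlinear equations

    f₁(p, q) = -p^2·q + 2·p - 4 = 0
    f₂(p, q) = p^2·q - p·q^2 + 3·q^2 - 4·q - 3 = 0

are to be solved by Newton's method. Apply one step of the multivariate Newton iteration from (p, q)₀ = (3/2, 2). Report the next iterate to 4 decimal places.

(-0.4600, 3.0400)

At (3/2, 2): F = (-5.5000, -0.5000).
Jacobian J = [[-2·p·q + 2, -p^2], [2·p·q - q^2, p^2 - 2·p·q + 6·q - 4]].
At the point, J = [[-4.0000, -2.2500], [2.0000, 4.2500]] (det J = -12.5000).
Solving J·Δ = −F gives Δ = (-1.9600, 1.0400).
Then the next iterate is (p, q)₁ = (-0.4600, 3.0400).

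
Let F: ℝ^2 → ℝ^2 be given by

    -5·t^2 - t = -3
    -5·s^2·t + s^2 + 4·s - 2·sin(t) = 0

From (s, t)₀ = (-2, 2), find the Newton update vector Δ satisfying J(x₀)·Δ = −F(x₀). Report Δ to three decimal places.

(0.712, -0.905)

At (-2, 2): F = (-19.000, -45.81859).
Jacobian J = [[0, -10·t - 1], [-10·s·t + 2·s + 4, -5·s^2 - 2·cos(t)]].
At the point, J = [[0.000, -21.000], [40.000, -19.16771]] (det J = 840.000).
Solving J·Δ = −F gives Δ = (0.712, -0.905).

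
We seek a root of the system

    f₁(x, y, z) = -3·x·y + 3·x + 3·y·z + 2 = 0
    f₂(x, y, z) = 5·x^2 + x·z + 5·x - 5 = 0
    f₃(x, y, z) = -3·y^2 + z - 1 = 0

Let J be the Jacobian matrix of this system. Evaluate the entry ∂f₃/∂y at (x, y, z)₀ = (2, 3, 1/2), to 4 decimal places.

-18.0000

∂f₃/∂y = -6·y.
At (2, 3, 1/2) this is -18.0000.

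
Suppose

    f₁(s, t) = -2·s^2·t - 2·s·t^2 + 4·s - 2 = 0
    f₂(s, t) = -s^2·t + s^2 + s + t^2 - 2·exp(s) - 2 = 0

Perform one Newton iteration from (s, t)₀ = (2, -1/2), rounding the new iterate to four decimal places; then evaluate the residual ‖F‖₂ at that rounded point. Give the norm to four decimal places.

4.9347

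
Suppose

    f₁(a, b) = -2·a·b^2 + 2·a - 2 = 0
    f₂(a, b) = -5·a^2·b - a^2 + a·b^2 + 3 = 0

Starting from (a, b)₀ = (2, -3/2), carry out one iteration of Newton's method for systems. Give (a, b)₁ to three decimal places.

(1.197, -1.084)

At (2, -3/2): F = (-7.000, 33.500).
Jacobian J = [[-2·b^2 + 2, -4·a·b], [-10·a·b - 2·a + b^2, -5·a^2 + 2·a·b]].
At the point, J = [[-2.500, 12.000], [28.250, -26.000]] (det J = -274.000).
Solving J·Δ = −F gives Δ = (-0.803, 0.416).
Then the next iterate is (a, b)₁ = (1.197, -1.084).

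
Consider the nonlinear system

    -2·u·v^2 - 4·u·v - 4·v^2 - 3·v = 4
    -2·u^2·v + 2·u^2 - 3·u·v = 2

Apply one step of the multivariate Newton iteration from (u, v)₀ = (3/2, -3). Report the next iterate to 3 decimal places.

(0.907, -1.896)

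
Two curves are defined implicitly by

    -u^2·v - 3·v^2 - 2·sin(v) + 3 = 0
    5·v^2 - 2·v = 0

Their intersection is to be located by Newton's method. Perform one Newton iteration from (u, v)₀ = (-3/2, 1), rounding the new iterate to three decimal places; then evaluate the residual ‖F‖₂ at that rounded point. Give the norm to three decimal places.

0.857

At (-3/2, 1): F = (-3.93294, 3.000).
Jacobian J = [[-2·u·v, -u^2 - 6·v - 2·cos(v)], [0, 10·v - 2]].
At the point, J = [[3.000, -9.33060], [0.000, 8.000]] (det J = 24.000).
Solving J·Δ = −F gives Δ = (0.145, -0.375).
Then the next iterate is (u, v)₁ = (-1.355, 0.625).
Re-evaluating at (-1.355, 0.625): F = (-0.48959, 0.70312), so ‖F‖₂ = 0.857.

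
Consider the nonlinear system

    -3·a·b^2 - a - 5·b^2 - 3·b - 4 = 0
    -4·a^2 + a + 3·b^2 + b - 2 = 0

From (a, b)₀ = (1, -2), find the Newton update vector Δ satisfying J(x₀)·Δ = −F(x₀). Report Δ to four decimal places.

At (1, -2): F = (-31.0000, 5.0000).
Jacobian J = [[-3·b^2 - 1, -6·a·b - 10·b - 3], [-8·a + 1, 6·b + 1]].
At the point, J = [[-13.0000, 29.0000], [-7.0000, -11.0000]] (det J = 346.0000).
Solving J·Δ = −F gives Δ = (-0.5665, 0.8150).

(-0.5665, 0.8150)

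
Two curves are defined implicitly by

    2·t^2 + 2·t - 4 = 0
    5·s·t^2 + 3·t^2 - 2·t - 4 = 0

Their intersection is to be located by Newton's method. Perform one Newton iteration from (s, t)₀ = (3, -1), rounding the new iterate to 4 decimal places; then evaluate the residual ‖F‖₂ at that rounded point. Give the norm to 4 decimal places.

664.0482

At (3, -1): F = (-4.0000, 16.0000).
Jacobian J = [[0, 4·t + 2], [5·t^2, 10·s·t + 6·t - 2]].
At the point, J = [[0.0000, -2.0000], [5.0000, -38.0000]] (det J = 10.0000).
Solving J·Δ = −F gives Δ = (-18.4000, -2.0000).
Then the next iterate is (s, t)₁ = (-15.4000, -3.0000).
Re-evaluating at (-15.4000, -3.0000): F = (8.0000, -664.0000), so ‖F‖₂ = 664.0482.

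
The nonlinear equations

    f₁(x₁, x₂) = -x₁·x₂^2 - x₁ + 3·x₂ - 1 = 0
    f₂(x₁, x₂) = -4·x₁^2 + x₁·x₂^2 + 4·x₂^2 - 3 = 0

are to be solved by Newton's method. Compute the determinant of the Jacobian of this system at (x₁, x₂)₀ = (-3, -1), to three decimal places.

79.000

J = [[-x₂^2 - 1, -2·x₁·x₂ + 3], [-8·x₁ + x₂^2, 2·x₁·x₂ + 8·x₂]].
At the point, J = [[-2.000, -3.000], [25.000, -2.000]].
det J = 79.000.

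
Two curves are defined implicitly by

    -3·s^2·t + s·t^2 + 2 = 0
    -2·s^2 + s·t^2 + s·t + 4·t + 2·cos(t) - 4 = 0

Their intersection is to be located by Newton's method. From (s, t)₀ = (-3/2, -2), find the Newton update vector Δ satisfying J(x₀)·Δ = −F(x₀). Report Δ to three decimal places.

(0.598, 1.507)

At (-3/2, -2): F = (9.500, -20.33229).
Jacobian J = [[-6·s·t + t^2, -3·s^2 + 2·s·t], [-4·s + t^2 + t, 2·s·t + s - 2·sin(t) + 4]].
At the point, J = [[-14.000, -0.750], [8.000, 10.31859]] (det J = -138.46033).
Solving J·Δ = −F gives Δ = (0.598, 1.507).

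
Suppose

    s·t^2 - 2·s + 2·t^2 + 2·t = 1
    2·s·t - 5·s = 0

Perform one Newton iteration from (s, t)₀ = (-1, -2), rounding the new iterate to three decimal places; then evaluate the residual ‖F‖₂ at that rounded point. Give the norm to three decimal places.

2.032

At (-1, -2): F = (1.000, 9.000).
Jacobian J = [[t^2 - 2, 2·s·t + 4·t + 2], [2·t - 5, 2·s]].
At the point, J = [[2.000, -2.000], [-9.000, -2.000]] (det J = -22.000).
Solving J·Δ = −F gives Δ = (0.727, 1.227).
Then the next iterate is (s, t)₁ = (-0.273, -0.773).
Re-evaluating at (-0.273, -0.773): F = (-0.96807, 1.78706), so ‖F‖₂ = 2.032.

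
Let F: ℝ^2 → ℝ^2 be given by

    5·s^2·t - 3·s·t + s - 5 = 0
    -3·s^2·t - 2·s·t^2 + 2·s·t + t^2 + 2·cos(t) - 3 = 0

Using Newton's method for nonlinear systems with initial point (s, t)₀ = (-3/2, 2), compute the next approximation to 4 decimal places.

(-0.8976, 1.7514)

At (-3/2, 2): F = (25.0000, -7.332294).
Jacobian J = [[10·s·t - 3·t + 1, 5·s^2 - 3·s], [-6·s·t - 2·t^2 + 2·t, -3·s^2 - 4·s·t + 2·s + 2·t - 2·sin(t)]].
At the point, J = [[-35.0000, 15.7500], [14.0000, 4.431405]] (det J = -375.599180).
Solving J·Δ = −F gives Δ = (0.6024, -0.2486).
Then the next iterate is (s, t)₁ = (-0.8976, 1.7514).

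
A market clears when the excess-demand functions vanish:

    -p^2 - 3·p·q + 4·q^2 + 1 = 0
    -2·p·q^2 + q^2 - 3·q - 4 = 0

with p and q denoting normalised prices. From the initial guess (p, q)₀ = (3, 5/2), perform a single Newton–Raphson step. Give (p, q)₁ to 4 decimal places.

(1.7890, 1.5138)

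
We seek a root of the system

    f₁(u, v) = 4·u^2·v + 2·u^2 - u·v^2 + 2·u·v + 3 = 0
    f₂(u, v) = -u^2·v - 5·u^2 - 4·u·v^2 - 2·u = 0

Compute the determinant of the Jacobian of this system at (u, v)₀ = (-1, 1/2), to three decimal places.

J = [[8·u·v + 4·u - v^2 + 2·v, 4·u^2 - 2·u·v + 2·u], [-2·u·v - 10·u - 4·v^2 - 2, -u^2 - 8·u·v]].
At the point, J = [[-7.250, 3.000], [8.000, 3.000]].
det J = -45.750.

-45.750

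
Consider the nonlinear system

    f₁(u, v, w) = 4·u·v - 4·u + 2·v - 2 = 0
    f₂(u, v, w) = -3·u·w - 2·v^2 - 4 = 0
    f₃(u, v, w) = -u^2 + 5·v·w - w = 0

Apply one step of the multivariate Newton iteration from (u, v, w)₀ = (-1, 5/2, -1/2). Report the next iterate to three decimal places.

(-1.082, 0.754, -0.278)

At (-1, 5/2, -1/2): F = (-3.000, -18.000, -6.750).
Jacobian J = [[4·v - 4, 4·u + 2, 0], [-3·w, -4·v, -3·u], [-2·u, 5·w, 5·v - 1]].
At the point, J = [[6.000, -2.000, 0.000], [1.500, -10.000, 3.000], [2.000, -2.500, 11.500]] (det J = -622.500).
Solving J·Δ = −F gives Δ = (-0.082, -1.746, 0.222).
Then the next iterate is (u, v, w)₁ = (-1.082, 0.754, -0.278).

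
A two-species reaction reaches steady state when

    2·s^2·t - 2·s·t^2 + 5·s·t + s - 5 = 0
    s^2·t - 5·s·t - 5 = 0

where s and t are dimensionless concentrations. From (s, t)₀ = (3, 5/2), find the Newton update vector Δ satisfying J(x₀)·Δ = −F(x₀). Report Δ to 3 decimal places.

(-1.023, -3.760)

At (3, 5/2): F = (43.000, -20.000).
Jacobian J = [[4·s·t - 2·t^2 + 5·t + 1, 2·s^2 - 4·s·t + 5·s], [2·s·t - 5·t, s^2 - 5·s]].
At the point, J = [[31.000, 3.000], [2.500, -6.000]] (det J = -193.500).
Solving J·Δ = −F gives Δ = (-1.023, -3.760).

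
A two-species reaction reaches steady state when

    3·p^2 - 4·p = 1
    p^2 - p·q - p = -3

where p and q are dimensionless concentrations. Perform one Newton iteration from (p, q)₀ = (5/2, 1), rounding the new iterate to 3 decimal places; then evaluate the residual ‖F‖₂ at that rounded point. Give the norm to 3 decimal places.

At (5/2, 1): F = (7.750, 4.250).
Jacobian J = [[6·p - 4, 0], [2·p - q - 1, -p]].
At the point, J = [[11.000, 0.000], [3.000, -2.500]] (det J = -27.500).
Solving J·Δ = −F gives Δ = (-0.705, 0.855).
Then the next iterate is (p, q)₁ = (1.795, 1.855).
Re-evaluating at (1.795, 1.855): F = (1.48607, 1.09730), so ‖F‖₂ = 1.847.

1.847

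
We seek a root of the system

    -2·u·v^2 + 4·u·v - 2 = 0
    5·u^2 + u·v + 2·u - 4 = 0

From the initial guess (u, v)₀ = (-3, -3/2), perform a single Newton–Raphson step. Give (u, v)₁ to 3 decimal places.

At (-3, -3/2): F = (29.500, 39.500).
Jacobian J = [[-2·v^2 + 4·v, -4·u·v + 4·u], [10·u + v + 2, u]].
At the point, J = [[-10.500, -30.000], [-29.500, -3.000]] (det J = -853.500).
Solving J·Δ = −F gives Δ = (1.285, 0.534).
Then the next iterate is (u, v)₁ = (-1.715, -0.966).

(-1.715, -0.966)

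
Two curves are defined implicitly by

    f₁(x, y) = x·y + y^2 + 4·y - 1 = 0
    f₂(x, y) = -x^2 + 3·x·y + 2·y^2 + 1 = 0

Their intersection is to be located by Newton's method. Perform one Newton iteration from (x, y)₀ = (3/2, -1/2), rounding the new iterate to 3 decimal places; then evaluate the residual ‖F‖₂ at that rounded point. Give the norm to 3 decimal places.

0.625

At (3/2, -1/2): F = (-3.500, -3.000).
Jacobian J = [[y, x + 2·y + 4], [-2·x + 3·y, 3·x + 4·y]].
At the point, J = [[-0.500, 4.500], [-4.500, 2.500]] (det J = 19.000).
Solving J·Δ = −F gives Δ = (-0.250, 0.750).
Then the next iterate is (x, y)₁ = (1.250, 0.250).
Re-evaluating at (1.250, 0.250): F = (0.375, 0.500), so ‖F‖₂ = 0.625.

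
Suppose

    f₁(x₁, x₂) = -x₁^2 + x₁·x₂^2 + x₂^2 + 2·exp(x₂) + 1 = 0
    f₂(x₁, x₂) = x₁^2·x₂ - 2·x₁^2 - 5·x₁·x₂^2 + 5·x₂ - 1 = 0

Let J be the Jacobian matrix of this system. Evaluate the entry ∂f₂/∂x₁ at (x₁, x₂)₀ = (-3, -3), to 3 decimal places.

∂f₂/∂x₁ = 2·x₁·x₂ - 4·x₁ - 5·x₂^2.
At (-3, -3) this is -15.000.

-15.000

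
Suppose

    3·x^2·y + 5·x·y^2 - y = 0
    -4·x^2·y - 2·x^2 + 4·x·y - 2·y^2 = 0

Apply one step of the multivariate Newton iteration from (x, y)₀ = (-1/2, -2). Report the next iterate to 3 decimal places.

(-0.413, -1.257)

At (-1/2, -2): F = (-9.500, -2.500).
Jacobian J = [[6·x·y + 5·y^2, 3·x^2 + 10·x·y - 1], [-8·x·y - 4·x + 4·y, -4·x^2 + 4·x - 4·y]].
At the point, J = [[26.000, 9.750], [-14.000, 5.000]] (det J = 266.500).
Solving J·Δ = −F gives Δ = (0.087, 0.743).
Then the next iterate is (x, y)₁ = (-0.413, -1.257).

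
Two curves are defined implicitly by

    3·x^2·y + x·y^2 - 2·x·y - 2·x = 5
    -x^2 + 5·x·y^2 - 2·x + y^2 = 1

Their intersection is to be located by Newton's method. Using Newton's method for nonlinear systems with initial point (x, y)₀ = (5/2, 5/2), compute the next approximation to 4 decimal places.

(2.0625, 1.5886)

At (5/2, 5/2): F = (40.0000, 72.1250).
Jacobian J = [[6·x·y + y^2 - 2·y - 2, 3·x^2 + 2·x·y - 2·x], [-2·x + 5·y^2 - 2, 10·x·y + 2·y]].
At the point, J = [[36.7500, 26.2500], [24.2500, 67.5000]] (det J = 1844.0625).
Solving J·Δ = −F gives Δ = (-0.4375, -0.9114).
Then the next iterate is (x, y)₁ = (2.0625, 1.5886).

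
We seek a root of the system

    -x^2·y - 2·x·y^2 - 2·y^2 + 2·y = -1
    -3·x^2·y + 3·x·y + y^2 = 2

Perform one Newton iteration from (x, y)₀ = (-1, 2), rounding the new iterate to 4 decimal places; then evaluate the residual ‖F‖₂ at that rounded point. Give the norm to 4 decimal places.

3.7709

At (-1, 2): F = (3.0000, -10.0000).
Jacobian J = [[-2·x·y - 2·y^2, -x^2 - 4·x·y - 4·y + 2], [-6·x·y + 3·y, -3·x^2 + 3·x + 2·y]].
At the point, J = [[-4.0000, 1.0000], [18.0000, -2.0000]] (det J = -10.0000).
Solving J·Δ = −F gives Δ = (0.4000, -1.4000).
Then the next iterate is (x, y)₁ = (-0.6000, 0.6000).
Re-evaluating at (-0.6000, 0.6000): F = (1.6960, -3.3680), so ‖F‖₂ = 3.7709.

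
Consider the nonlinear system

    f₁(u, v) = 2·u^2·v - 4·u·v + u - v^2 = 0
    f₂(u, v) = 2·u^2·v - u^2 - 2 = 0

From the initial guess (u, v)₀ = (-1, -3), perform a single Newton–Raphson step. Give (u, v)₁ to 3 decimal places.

At (-1, -3): F = (-28.000, -9.000).
Jacobian J = [[4·u·v - 4·v + 1, 2·u^2 - 4·u - 2·v], [4·u·v - 2·u, 2·u^2]].
At the point, J = [[25.000, 12.000], [14.000, 2.000]] (det J = -118.000).
Solving J·Δ = −F gives Δ = (0.441, 1.415).
Then the next iterate is (u, v)₁ = (-0.559, -1.585).

(-0.559, -1.585)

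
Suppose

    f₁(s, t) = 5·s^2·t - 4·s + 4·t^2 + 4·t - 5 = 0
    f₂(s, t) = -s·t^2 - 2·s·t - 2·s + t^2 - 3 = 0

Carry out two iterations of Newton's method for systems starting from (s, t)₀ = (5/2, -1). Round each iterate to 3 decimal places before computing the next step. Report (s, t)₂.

(-0.019, -1.742)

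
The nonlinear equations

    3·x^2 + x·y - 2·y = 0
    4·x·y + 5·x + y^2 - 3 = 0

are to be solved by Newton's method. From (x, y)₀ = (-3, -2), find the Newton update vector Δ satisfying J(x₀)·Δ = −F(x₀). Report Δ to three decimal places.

(1.777, 0.292)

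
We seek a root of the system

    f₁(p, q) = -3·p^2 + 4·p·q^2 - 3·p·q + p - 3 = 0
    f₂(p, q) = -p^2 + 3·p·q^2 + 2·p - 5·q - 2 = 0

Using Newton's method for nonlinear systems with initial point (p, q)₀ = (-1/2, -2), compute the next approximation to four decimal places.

At (-1/2, -2): F = (-15.2500, 0.7500).
Jacobian J = [[-6·p + 4·q^2 - 3·q + 1, 8·p·q - 3·p], [-2·p + 3·q^2 + 2, 6·p·q - 5]].
At the point, J = [[26.0000, 9.5000], [15.0000, 1.0000]] (det J = -116.5000).
Solving J·Δ = −F gives Δ = (-0.1921, 2.1309).
Then the next iterate is (p, q)₁ = (-0.6921, 0.1309).

(-0.6921, 0.1309)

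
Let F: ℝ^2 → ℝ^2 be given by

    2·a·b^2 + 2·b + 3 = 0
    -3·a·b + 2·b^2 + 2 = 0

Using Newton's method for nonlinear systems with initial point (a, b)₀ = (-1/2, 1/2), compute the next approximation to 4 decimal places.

At (-1/2, 1/2): F = (3.7500, 3.2500).
Jacobian J = [[2·b^2, 4·a·b + 2], [-3·b, -3·a + 4·b]].
At the point, J = [[0.5000, 1.0000], [-1.5000, 3.5000]] (det J = 3.2500).
Solving J·Δ = −F gives Δ = (-3.0385, -2.2308).
Then the next iterate is (a, b)₁ = (-3.5385, -1.7308).

(-3.5385, -1.7308)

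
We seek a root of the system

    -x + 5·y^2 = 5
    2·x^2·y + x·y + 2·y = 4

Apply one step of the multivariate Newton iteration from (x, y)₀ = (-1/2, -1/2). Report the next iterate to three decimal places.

(62.500, -13.750)

At (-1/2, -1/2): F = (-3.250, -5.000).
Jacobian J = [[-1, 10·y], [4·x·y + y, 2·x^2 + x + 2]].
At the point, J = [[-1.000, -5.000], [0.500, 2.000]] (det J = 0.500).
Solving J·Δ = −F gives Δ = (63.000, -13.250).
Then the next iterate is (x, y)₁ = (62.500, -13.750).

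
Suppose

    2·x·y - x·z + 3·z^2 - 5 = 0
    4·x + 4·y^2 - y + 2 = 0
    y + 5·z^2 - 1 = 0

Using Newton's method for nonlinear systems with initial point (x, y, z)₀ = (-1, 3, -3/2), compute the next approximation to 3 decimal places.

(0.184, 1.446, -0.720)

At (-1, 3, -3/2): F = (-5.750, 31.000, 13.250).
Jacobian J = [[2·y - z, 2·x, -x + 6·z], [4, 8·y - 1, 0], [0, 1, 10·z]].
At the point, J = [[7.500, -2.000, -8.000], [4.000, 23.000, 0.000], [0.000, 1.000, -15.000]] (det J = -2739.500).
Solving J·Δ = −F gives Δ = (1.184, -1.554, 0.780).
Then the next iterate is (x, y, z)₁ = (0.184, 1.446, -0.720).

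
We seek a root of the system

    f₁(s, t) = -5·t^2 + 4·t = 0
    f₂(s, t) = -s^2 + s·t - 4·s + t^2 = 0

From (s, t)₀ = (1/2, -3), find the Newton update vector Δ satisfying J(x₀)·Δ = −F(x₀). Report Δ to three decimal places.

At (1/2, -3): F = (-57.000, 5.250).
Jacobian J = [[0, -10·t + 4], [-2·s + t - 4, s + 2·t]].
At the point, J = [[0.000, 34.000], [-8.000, -5.500]] (det J = 272.000).
Solving J·Δ = −F gives Δ = (-0.496, 1.676).

(-0.496, 1.676)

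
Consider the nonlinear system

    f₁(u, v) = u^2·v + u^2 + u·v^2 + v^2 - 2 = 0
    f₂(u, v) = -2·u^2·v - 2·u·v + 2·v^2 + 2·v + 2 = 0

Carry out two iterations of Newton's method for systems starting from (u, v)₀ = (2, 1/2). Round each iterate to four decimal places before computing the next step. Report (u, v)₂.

At (2, 1/2): F = (4.7500, -2.5000).
Jacobian J = [[2·u·v + 2·u + v^2, u^2 + 2·u·v + 2·v], [-4·u·v - 2·v, -2·u^2 - 2·u + 4·v + 2]].
At the point, J = [[6.2500, 7.0000], [-5.0000, -8.0000]] (det J = -15.0000).
Solving J·Δ = −F gives Δ = (-1.3667, 0.5417).
Then the next iterate is (u, v)₁ = (0.6333, 1.0417).
Round to (0.6333, 1.0417) and repeat: F = (0.591220, 4.098674), J = [[3.671156, 3.803886], [-4.722234, 4.098062]].
Δ = (0.3989, -0.5404), so (u, v)₂ = (1.0322, 0.5013).

(1.0322, 0.5013)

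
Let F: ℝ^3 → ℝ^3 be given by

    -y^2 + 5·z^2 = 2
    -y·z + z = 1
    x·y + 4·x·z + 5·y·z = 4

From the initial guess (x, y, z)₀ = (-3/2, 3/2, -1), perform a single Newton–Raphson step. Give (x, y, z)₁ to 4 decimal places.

(-5.8543, 1.9674, -1.0652)

At (-3/2, 3/2, -1): F = (0.7500, -0.5000, -7.7500).
Jacobian J = [[0, -2·y, 10·z], [0, -z, -y + 1], [y + 4·z, x + 5·z, 4·x + 5·y]].
At the point, J = [[0.0000, -3.0000, -10.0000], [0.0000, 1.0000, -0.5000], [-2.5000, -6.5000, 1.5000]] (det J = -28.7500).
Solving J·Δ = −F gives Δ = (-4.3543, 0.4674, -0.0652).
Then the next iterate is (x, y, z)₁ = (-5.8543, 1.9674, -1.0652).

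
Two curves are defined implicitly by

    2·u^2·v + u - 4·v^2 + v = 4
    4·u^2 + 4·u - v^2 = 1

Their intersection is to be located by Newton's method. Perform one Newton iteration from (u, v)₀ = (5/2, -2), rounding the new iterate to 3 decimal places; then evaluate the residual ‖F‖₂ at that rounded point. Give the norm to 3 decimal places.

At (5/2, -2): F = (-44.500, 30.000).
Jacobian J = [[4·u·v + 1, 2·u^2 - 8·v + 1], [8·u + 4, -2·v]].
At the point, J = [[-19.000, 29.500], [24.000, 4.000]] (det J = -784.000).
Solving J·Δ = −F gives Δ = (-1.356, 0.635).
Then the next iterate is (u, v)₁ = (1.144, -1.365).
Re-evaluating at (1.144, -1.365): F = (-15.24675, 6.94772), so ‖F‖₂ = 16.755.

16.755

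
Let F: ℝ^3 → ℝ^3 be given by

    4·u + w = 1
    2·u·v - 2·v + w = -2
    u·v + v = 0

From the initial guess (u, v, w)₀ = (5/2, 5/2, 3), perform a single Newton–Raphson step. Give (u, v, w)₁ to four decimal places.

At (5/2, 5/2, 3): F = (12.0000, 12.5000, 8.7500).
Jacobian J = [[4, 0, 1], [2·v, 2·u - 2, 1], [v, u + 1, 0]].
At the point, J = [[4.0000, 0.0000, 1.0000], [5.0000, 3.0000, 1.0000], [2.5000, 3.5000, 0.0000]] (det J = -4.0000).
Solving J·Δ = −F gives Δ = (-6.1250, 1.8750, 12.5000).
Then the next iterate is (u, v, w)₁ = (-3.6250, 4.3750, 15.5000).

(-3.6250, 4.3750, 15.5000)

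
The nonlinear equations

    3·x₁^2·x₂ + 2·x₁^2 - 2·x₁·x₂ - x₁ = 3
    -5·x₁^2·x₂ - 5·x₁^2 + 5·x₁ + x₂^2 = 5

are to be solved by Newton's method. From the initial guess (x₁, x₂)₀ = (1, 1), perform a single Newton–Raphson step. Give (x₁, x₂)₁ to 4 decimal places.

(3.0000, -12.0000)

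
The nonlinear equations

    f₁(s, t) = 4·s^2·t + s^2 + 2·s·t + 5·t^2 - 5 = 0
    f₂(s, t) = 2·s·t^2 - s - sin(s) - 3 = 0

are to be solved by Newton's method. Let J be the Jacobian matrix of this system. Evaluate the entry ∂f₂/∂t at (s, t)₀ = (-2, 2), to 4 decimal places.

-16.0000

∂f₂/∂t = 4·s·t.
At (-2, 2) this is -16.0000.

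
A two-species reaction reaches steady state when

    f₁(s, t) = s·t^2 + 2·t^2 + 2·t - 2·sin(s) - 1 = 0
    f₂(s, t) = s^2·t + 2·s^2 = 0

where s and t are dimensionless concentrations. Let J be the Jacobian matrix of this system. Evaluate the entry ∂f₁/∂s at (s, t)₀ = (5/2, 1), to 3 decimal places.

∂f₁/∂s = t^2 - 2·cos(s).
At (5/2, 1) this is 2.602.

2.602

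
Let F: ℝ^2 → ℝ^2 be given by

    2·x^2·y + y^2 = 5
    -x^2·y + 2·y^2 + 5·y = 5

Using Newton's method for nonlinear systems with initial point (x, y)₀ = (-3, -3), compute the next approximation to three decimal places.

(-1.611, -3.000)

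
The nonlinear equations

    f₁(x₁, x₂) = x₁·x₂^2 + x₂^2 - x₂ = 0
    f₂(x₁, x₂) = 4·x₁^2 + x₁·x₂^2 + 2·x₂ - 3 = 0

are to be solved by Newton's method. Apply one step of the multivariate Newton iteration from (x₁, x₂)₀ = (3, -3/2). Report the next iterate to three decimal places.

At (3, -3/2): F = (10.500, 36.750).
Jacobian J = [[x₂^2, 2·x₁·x₂ + 2·x₂ - 1], [8·x₁ + x₂^2, 2·x₁·x₂ + 2]].
At the point, J = [[2.250, -13.000], [26.250, -7.000]] (det J = 325.500).
Solving J·Δ = −F gives Δ = (-1.242, 0.593).
Then the next iterate is (x₁, x₂)₁ = (1.758, -0.907).

(1.758, -0.907)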